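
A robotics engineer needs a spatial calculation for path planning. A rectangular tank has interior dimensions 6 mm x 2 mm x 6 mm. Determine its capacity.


Shape: rectangular prism
l = 6 mm, w = 2 mm, h = 6 mm
Formula: V = l * w * h
V = 6 * 2 * 6
V = 12 * 6
V = 72
72 mm^3


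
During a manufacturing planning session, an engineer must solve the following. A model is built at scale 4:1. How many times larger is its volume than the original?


Linear scale factor k = 4
Rule: under a linear scaling by k, volumes scale by k^3.
k^3 = 4 * 4 * 4
k^3 = 16 * 4
k^3 = 64
Volume scales by a factor of 64.
64 (dimensionless)


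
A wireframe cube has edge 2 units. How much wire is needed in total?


Shape: cube
Side s = 2 units
A cube has 12 edges, all equal.
Formula: total edge length = 12 * s
Total = 12 * 2
Total = 24
24 units


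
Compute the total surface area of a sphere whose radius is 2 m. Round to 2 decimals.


Shape: sphere
Radius r = 2 m
Formula: SA = 4 * pi * r^2
r^2 = 4
SA = 4 * pi * 4
SA = 16 * pi
SA = 50.27
50.27 m^2


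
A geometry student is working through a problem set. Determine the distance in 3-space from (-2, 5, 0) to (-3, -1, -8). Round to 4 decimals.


3D distance between two points
P1 = (-2, 5, 0), P2 = (-3, -1, -8)
Formula: d = sqrt((x2-x1)^2 + (y2-y1)^2 + (z2-z1)^2)
dx = -3 - -2 = -1
dy = -1 - 5 = -6
dz = -8 - 0 = -8
dx^2 + dy^2 + dz^2 = 1 + 36 + 64 = 101
d = sqrt(101)
d = 10.0499
10.0499 units


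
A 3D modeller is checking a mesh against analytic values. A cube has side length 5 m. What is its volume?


Shape: cube
Side s = 5 m
Formula: V = s^3
V = 5 * 5 * 5
V = 25 * 5
V = 125
125 m^3


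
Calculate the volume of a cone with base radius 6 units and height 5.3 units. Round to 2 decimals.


Shape: cone
Radius r = 6 units, Height h = 5.3 units
Formula: V = (1/3) * pi * r^2 * h
r^2 = 36
pi * r^2 * h = pi * 36 * 5.3 = 190.8 * pi
V = 190.8 * pi / 3
V = 199.81
199.81 units^3


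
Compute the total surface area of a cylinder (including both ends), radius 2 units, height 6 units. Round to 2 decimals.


Shape: closed cylinder
Radius r = 2 units, Height h = 6 units
Formula: SA = 2*pi*r^2 + 2*pi*r*h = 2*pi*r*(r + h)
r + h = 8
2 * r * (r + h) = 2 * 2 * 8 = 32
SA = 32 * pi
SA = 100.53
100.53 units^2


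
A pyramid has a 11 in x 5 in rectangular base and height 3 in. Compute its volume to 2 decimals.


Shape: rectangular pyramid
Base: 11 in x 5 in, Height h = 3 in
Formula: V = (1/3) * base_area * h
base_area = 11 * 5 = 55
base_area * h = 55 * 3 = 165
V = 165 / 3
V = 55
55 in^3


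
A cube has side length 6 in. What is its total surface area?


Shape: cube
Side s = 6 in
A cube has 6 square faces.
Formula: SA = 6 * s^2
s^2 = 36
SA = 6 * 36
SA = 216
216 in^2


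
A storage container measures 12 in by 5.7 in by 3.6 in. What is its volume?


Shape: rectangular prism
l = 12 in, w = 5.7 in, h = 3.6 in
Formula: V = l * w * h
V = 12 * 5.7 * 3.6
V = 68.4 * 3.6
V = 246.24
246.24 in^3


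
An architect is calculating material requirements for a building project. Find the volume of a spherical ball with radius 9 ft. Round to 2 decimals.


Shape: sphere
Radius r = 9 ft
Formula: V = (4/3) * pi * r^3
r^3 = 729
(4/3) * 729 = 972
V = 972 * pi
V = 3053.63
3053.63 ft^3


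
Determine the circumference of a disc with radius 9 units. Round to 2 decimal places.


Shape: circle
Radius r = 9 units
Formula: C = 2 * pi * r
C = 2 * pi * 9
C = 18 * pi
C = 56.55
56.55 units


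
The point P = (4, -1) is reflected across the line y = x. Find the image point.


Transformation: reflection
Original point: (4, -1)
Rule for reflection over y = x: (x, y) -> (y, x)
Apply: (4, -1) -> (-1, 4)
(-1, 4)


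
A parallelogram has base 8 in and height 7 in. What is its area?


Shape: parallelogram
Base b = 8 in, Height h = 7 in
Formula: A = b * h
A = 8 * 7
A = 56
56 in^2


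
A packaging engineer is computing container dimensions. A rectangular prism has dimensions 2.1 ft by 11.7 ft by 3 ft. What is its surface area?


Shape: rectangular prism
l = 2.1 ft, w = 11.7 ft, h = 3 ft
Formula: SA = 2(lw + lh + wh)
lw = 24.57, lh = 6.3, wh = 35.1
lw + lh + wh = 65.97
SA = 2 * 65.97
SA = 131.94
131.94 ft^2


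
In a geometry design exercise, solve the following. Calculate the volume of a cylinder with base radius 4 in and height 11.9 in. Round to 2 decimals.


Shape: cylinder
Radius r = 4 in, Height h = 11.9 in
Formula: V = pi * r^2 * h
r^2 = 16
V = pi * 16 * 11.9
V = 190.4 * pi
V = 598.16
598.16 in^3


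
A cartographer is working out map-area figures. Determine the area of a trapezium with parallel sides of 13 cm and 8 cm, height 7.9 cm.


Shape: trapezoid
Parallel sides a = 13 cm, b = 8 cm; Height h = 7.9 cm
Formula: A = (a + b) * h / 2
a + b = 13 + 8 = 21
A = 21 * 7.9 / 2
A = 165.9 / 2
A = 82.95
82.95 cm^2


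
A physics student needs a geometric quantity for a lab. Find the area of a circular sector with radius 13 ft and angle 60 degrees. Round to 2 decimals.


Shape: circular sector
Radius r = 13 ft, Angle = 60 degrees
Formula: A = (angle/360) * pi * r^2
r^2 = 169
Fraction of circle = 60/360
A = (60/360) * pi * 169
A = 28.166667 * pi
A = 88.49
88.49 ft^2


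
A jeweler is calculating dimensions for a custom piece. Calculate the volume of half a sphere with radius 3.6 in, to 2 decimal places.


Shape: hemisphere (half of a sphere)
Radius r = 3.6 in
Formula: V = (1/2) * (4/3) * pi * r^3 = (2/3) * pi * r^3
r^3 = 46.656
(2/3) * 46.656 = 31.104
V = 31.104 * pi
V = 97.72
97.72 in^3


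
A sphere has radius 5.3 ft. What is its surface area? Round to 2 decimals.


Shape: sphere
Radius r = 5.3 ft
Formula: SA = 4 * pi * r^2
r^2 = 28.09
SA = 4 * pi * 28.09
SA = 112.36 * pi
SA = 352.99
352.99 ft^2


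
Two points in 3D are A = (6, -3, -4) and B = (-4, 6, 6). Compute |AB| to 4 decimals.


3D distance between two points
P1 = (6, -3, -4), P2 = (-4, 6, 6)
Formula: d = sqrt((x2-x1)^2 + (y2-y1)^2 + (z2-z1)^2)
dx = -4 - 6 = -10
dy = 6 - -3 = 9
dz = 6 - -4 = 10
dx^2 + dy^2 + dz^2 = 100 + 81 + 100 = 281
d = sqrt(281)
d = 16.7631
16.7631 units


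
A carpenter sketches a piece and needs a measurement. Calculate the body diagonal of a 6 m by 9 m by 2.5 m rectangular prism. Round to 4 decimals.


Shape: rectangular box (space diagonal)
l = 6 m, w = 9 m, h = 2.5 m
Visualize: the diagonal of the base, then a right triangle with that diagonal and the height.
Formula: d = sqrt(l^2 + w^2 + h^2)
l^2 + w^2 + h^2 = 36 + 81 + 6.25 = 123.25
d = sqrt(123.25)
d = 11.1018
11.1018 m


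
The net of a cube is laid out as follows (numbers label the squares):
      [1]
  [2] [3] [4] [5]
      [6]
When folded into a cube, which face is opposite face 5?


Net: cross layout. Take square 3 as the base (bottom).
Fold the four squares in the horizontal row up around 3: 2 -> left, 4 -> right, 5 wraps to the top.
Fold 1 and 6 up from 3: 1 -> back, 6 -> front.
Opposite pairs are therefore: (1, 6), (2, 4), (3, 5).
Face 5 is opposite face 3.
face 3


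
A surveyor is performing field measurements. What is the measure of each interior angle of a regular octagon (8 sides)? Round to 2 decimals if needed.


Shape: regular octagon (8 sides)
Formula: interior angle = (n - 2) * 180 / n
(n - 2) = 6
(n - 2) * 180 = 1080
angle = 1080 / 8
angle = 135
135 degrees


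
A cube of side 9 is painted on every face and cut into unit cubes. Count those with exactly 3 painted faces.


Large cube: 9 x 9 x 9, cut into unit cubes.
Cubes with 3 painted faces are at the corners. A cube always has 8 corners.
Count = 8
8 unit cubes


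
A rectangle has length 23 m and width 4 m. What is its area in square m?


Shape: rectangle
Length l = 23 m, Width w = 4 m
Formula: A = l * w
A = 23 * 4
A = 92
92 m^2


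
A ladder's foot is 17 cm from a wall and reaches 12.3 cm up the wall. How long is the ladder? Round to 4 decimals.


Shape: right triangle
Legs a = 17 cm, b = 12.3 cm
Formula: c = sqrt(a^2 + b^2)
a^2 = 289, b^2 = 151.29
a^2 + b^2 = 440.29
c = sqrt(440.29)
c = 20.9831
20.9831 cm


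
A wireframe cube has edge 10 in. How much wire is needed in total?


Shape: cube
Side s = 10 in
A cube has 12 edges, all equal.
Formula: total edge length = 12 * s
Total = 12 * 10
Total = 120
120 in


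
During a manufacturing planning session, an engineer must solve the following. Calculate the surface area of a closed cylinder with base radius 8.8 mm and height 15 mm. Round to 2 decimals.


Shape: closed cylinder
Radius r = 8.8 mm, Height h = 15 mm
Formula: SA = 2*pi*r^2 + 2*pi*r*h = 2*pi*r*(r + h)
r + h = 23.8
2 * r * (r + h) = 2 * 8.8 * 23.8 = 418.88
SA = 418.88 * pi
SA = 1315.95
1315.95 mm^2


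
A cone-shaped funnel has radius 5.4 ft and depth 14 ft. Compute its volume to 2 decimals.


Shape: cone
Radius r = 5.4 ft, Height h = 14 ft
Formula: V = (1/3) * pi * r^2 * h
r^2 = 29.16
pi * r^2 * h = pi * 29.16 * 14 = 408.24 * pi
V = 408.24 * pi / 3
V = 427.51
427.51 ft^3


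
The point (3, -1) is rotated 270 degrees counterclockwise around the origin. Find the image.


Transformation: rotation about the origin
Original point: (3, -1)
Rule for 270 deg counterclockwise: (x, y) -> (y, -x)
Apply: (3, -1) -> (-1, -3)
(-1, -3)


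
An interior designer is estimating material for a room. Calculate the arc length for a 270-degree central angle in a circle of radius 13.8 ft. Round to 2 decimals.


Shape: circular arc
Radius r = 13.8 ft, Angle = 270 degrees
Formula: L = (angle/360) * 2 * pi * r
2 * pi * r = 27.6 * pi
L = (270/360) * 27.6 * pi
L = 20.7 * pi
L = 65.03
65.03 ft


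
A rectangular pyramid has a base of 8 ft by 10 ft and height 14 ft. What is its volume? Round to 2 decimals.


Shape: rectangular pyramid
Base: 8 ft x 10 ft, Height h = 14 ft
Formula: V = (1/3) * base_area * h
base_area = 8 * 10 = 80
base_area * h = 80 * 14 = 1120
V = 1120 / 3
V = 373.33
373.33 ft^3


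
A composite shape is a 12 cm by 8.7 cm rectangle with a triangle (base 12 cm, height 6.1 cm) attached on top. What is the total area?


Composite shape: rectangle + triangle
Rectangle area = 12 * 8.7 = 104.4
Triangle area = 0.5 * 12 * 6.1 = 36.6
Total = 104.4 + 36.6
Total = 141
141 cm^2


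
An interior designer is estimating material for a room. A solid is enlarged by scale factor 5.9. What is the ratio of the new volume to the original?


Linear scale factor k = 5.9
Rule: under a linear scaling by k, volumes scale by k^3.
k^3 = 5.9 * 5.9 * 5.9
k^3 = 34.81 * 5.9
k^3 = 205.379
Volume scales by a factor of 205.379.
205.379 (dimensionless)


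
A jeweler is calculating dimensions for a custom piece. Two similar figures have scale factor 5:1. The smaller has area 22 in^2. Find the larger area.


Linear scale factor k = 5
Original area = 22 in^2
Rule: under a linear scaling by k, areas scale by k^2.
k^2 = 5^2 = 25
New area = 22 * 25
New area = 550
550 in^2


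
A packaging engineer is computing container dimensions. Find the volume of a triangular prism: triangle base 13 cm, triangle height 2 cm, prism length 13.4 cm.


Shape: triangular prism
Triangle base = 13 cm, triangle height = 2 cm, prism length L = 13.4 cm
Formula: V = (1/2 * b * h_tri) * L
Cross-section area = 0.5 * 13 * 2 = 13
V = 13 * 13.4
V = 174.2
174.2 cm^3


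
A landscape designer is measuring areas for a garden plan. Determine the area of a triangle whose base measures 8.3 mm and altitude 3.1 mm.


Shape: triangle
Base b = 8.3 mm, Height h = 3.1 mm
Formula: A = (1/2) * b * h
A = 0.5 * 8.3 * 3.1
A = 0.5 * 25.73
A = 12.865
12.865 mm^2


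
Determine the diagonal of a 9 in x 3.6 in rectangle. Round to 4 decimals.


Shape: rectangle (diagonal via Pythagoras)
Sides: 9 in and 3.6 in
Formula: d = sqrt(l^2 + w^2)
l^2 = 81, w^2 = 12.96
l^2 + w^2 = 93.96
d = sqrt(93.96)
d = 9.6933
9.6933 in


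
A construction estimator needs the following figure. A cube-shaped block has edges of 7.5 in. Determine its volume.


Shape: cube
Side s = 7.5 in
Formula: V = s^3
V = 7.5 * 7.5 * 7.5
V = 56.25 * 7.5
V = 421.875
421.875 in^3


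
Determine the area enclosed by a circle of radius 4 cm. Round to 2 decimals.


Shape: circle
Radius r = 4 cm
Formula: A = pi * r^2
r^2 = 4^2 = 16
A = pi * 16
A = 50.27
50.27 cm^2


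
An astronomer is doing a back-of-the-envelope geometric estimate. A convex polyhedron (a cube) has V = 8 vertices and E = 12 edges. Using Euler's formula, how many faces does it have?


Polyhedron: cube
Euler's formula for convex polyhedra: V - E + F = 2
Given: V = 8 vertices and E = 12 edges
Solve for F:
F = 2 + E - V = 2 + 12 - 8 = 6
6 faces


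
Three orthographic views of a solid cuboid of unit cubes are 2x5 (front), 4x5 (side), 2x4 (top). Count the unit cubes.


Orthographic views of a solid rectangular block:
Front view 2 x 5 -> length = 2, height = 5
Side view 4 x 5 -> width = 4, height = 5 (consistent)
Top view 2 x 4 -> confirms length = 2, width = 4
The block is 2 x 4 x 5.
Total unit cubes = 2 * 4 * 5 = 40
40 unit cubes


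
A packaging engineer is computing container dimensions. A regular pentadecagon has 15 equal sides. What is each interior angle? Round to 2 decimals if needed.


Shape: regular pentadecagon (15 sides)
Formula: interior angle = (n - 2) * 180 / n
(n - 2) = 13
(n - 2) * 180 = 2340
angle = 2340 / 15
angle = 156
156 degrees


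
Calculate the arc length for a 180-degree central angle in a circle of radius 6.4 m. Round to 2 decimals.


Shape: circular arc
Radius r = 6.4 m, Angle = 180 degrees
Formula: L = (angle/360) * 2 * pi * r
2 * pi * r = 12.8 * pi
L = (180/360) * 12.8 * pi
L = 6.4 * pi
L = 20.11
20.11 m


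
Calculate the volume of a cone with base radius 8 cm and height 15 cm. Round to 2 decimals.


Shape: cone
Radius r = 8 cm, Height h = 15 cm
Formula: V = (1/3) * pi * r^2 * h
r^2 = 64
pi * r^2 * h = pi * 64 * 15 = 960 * pi
V = 960 * pi / 3
V = 1005.31
1005.31 cm^3


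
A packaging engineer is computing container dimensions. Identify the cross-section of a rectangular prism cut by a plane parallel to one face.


Solid: rectangular prism
Cutting plane: parallel to one face
Visualize the intersection of the plane with the solid's surface.
The boundary of the cut region is a rectangle.
rectangle


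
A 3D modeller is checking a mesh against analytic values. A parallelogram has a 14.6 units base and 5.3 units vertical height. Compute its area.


Shape: parallelogram
Base b = 14.6 units, Height h = 5.3 units
Formula: A = b * h
A = 14.6 * 5.3
A = 77.38
77.38 units^2


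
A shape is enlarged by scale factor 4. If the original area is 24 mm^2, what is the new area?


Linear scale factor k = 4
Original area = 24 mm^2
Rule: under a linear scaling by k, areas scale by k^2.
k^2 = 4^2 = 16
New area = 24 * 16
New area = 384
384 mm^2


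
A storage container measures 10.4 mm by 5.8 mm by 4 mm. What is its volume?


Shape: rectangular prism
l = 10.4 mm, w = 5.8 mm, h = 4 mm
Formula: V = l * w * h
V = 10.4 * 5.8 * 4
V = 60.32 * 4
V = 241.28
241.28 mm^3


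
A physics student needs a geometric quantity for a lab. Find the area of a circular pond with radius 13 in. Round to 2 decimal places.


Shape: circle
Radius r = 13 in
Formula: A = pi * r^2
r^2 = 13^2 = 169
A = pi * 169
A = 530.93
530.93 in^2


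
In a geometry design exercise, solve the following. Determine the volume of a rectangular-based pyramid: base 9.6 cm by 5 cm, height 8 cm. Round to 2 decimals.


Shape: rectangular pyramid
Base: 9.6 cm x 5 cm, Height h = 8 cm
Formula: V = (1/3) * base_area * h
base_area = 9.6 * 5 = 48
base_area * h = 48 * 8 = 384
V = 384 / 3
V = 128
128 cm^3


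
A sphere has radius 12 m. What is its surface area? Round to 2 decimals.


Shape: sphere
Radius r = 12 m
Formula: SA = 4 * pi * r^2
r^2 = 144
SA = 4 * pi * 144
SA = 576 * pi
SA = 1809.56
1809.56 m^2


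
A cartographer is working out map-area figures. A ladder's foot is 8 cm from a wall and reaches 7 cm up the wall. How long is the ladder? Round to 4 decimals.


Shape: right triangle
Legs a = 8 cm, b = 7 cm
Formula: c = sqrt(a^2 + b^2)
a^2 = 64, b^2 = 49
a^2 + b^2 = 113
c = sqrt(113)
c = 10.6301
10.6301 cm


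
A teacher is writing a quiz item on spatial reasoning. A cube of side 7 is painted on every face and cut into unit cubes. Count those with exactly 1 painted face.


Large cube: 7 x 7 x 7, cut into unit cubes.
n = 7, so n - 2 = 5
Cubes with 1 painted face lie in the interior of each face.
A cube has 6 faces; each contributes (n - 2)^2 = 25 such cubes.
Count = 6 * 25 = 150
150 unit cubes


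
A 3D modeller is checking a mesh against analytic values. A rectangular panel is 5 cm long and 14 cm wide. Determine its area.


Shape: rectangle
Length l = 5 cm, Width w = 14 cm
Formula: A = l * w
A = 5 * 14
A = 70
70 cm^2


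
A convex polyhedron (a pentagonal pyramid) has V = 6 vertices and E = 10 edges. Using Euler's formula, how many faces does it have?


Polyhedron: pentagonal pyramid
Euler's formula for convex polyhedra: V - E + F = 2
Given: V = 6 vertices and E = 10 edges
Solve for F:
F = 2 + E - V = 2 + 10 - 6 = 6
6 faces


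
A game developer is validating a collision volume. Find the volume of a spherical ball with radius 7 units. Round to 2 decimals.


Shape: sphere
Radius r = 7 units
Formula: V = (4/3) * pi * r^3
r^3 = 343
(4/3) * 343 = 457.333333
V = 457.333333 * pi
V = 1436.76
1436.76 units^3


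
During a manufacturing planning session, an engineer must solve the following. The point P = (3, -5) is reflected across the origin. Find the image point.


Transformation: reflection
Original point: (3, -5)
Rule for reflection through the origin: (x, y) -> (-x, -y)
Apply: (3, -5) -> (-3, 5)
(-3, 5)


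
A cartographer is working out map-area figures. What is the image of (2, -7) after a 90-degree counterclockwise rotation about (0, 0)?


Transformation: rotation about the origin
Original point: (2, -7)
Rule for 90 deg counterclockwise: (x, y) -> (-y, x)
Apply: (2, -7) -> (7, 2)
(7, 2)


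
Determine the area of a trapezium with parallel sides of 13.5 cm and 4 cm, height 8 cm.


Shape: trapezoid
Parallel sides a = 13.5 cm, b = 4 cm; Height h = 8 cm
Formula: A = (a + b) * h / 2
a + b = 13.5 + 4 = 17.5
A = 17.5 * 8 / 2
A = 140 / 2
A = 70
70 cm^2


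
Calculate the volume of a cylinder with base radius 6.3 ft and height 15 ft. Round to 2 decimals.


Shape: cylinder
Radius r = 6.3 ft, Height h = 15 ft
Formula: V = pi * r^2 * h
r^2 = 39.69
V = pi * 39.69 * 15
V = 595.35 * pi
V = 1870.35
1870.35 ft^3


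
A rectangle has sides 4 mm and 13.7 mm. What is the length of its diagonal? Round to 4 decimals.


Shape: rectangle (diagonal via Pythagoras)
Sides: 4 mm and 13.7 mm
Formula: d = sqrt(l^2 + w^2)
l^2 = 16, w^2 = 187.69
l^2 + w^2 = 203.69
d = sqrt(203.69)
d = 14.272
14.272 mm


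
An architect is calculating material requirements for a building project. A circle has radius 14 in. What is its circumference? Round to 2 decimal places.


Shape: circle
Radius r = 14 in
Formula: C = 2 * pi * r
C = 2 * pi * 14
C = 28 * pi
C = 87.96
87.96 in


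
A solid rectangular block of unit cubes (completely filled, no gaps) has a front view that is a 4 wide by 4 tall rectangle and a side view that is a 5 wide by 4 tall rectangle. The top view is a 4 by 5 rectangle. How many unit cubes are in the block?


Orthographic views of a solid rectangular block:
Front view 4 x 4 -> length = 4, height = 4
Side view 5 x 4 -> width = 5, height = 4 (consistent)
Top view 4 x 5 -> confirms length = 4, width = 5
The block is 4 x 5 x 4.
Total unit cubes = 4 * 5 * 4 = 80
80 unit cubes


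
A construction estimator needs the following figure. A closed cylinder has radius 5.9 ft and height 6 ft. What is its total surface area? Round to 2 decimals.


Shape: closed cylinder
Radius r = 5.9 ft, Height h = 6 ft
Formula: SA = 2*pi*r^2 + 2*pi*r*h = 2*pi*r*(r + h)
r + h = 11.9
2 * r * (r + h) = 2 * 5.9 * 11.9 = 140.42
SA = 140.42 * pi
SA = 441.14
441.14 ft^2


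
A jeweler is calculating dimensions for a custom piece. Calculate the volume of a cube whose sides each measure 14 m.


Shape: cube
Side s = 14 m
Formula: V = s^3
V = 14 * 14 * 14
V = 196 * 14
V = 2744
2744 m^3


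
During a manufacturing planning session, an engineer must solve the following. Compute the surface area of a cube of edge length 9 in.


Shape: cube
Side s = 9 in
A cube has 6 square faces.
Formula: SA = 6 * s^2
s^2 = 81
SA = 6 * 81
SA = 486
486 in^2


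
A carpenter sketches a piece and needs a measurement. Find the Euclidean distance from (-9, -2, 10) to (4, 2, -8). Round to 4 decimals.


3D distance between two points
P1 = (-9, -2, 10), P2 = (4, 2, -8)
Formula: d = sqrt((x2-x1)^2 + (y2-y1)^2 + (z2-z1)^2)
dx = 4 - -9 = 13
dy = 2 - -2 = 4
dz = -8 - 10 = -18
dx^2 + dy^2 + dz^2 = 169 + 16 + 324 = 509
d = sqrt(509)
d = 22.561
22.561 units


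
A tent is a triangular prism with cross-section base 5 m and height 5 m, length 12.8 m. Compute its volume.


Shape: triangular prism
Triangle base = 5 m, triangle height = 5 m, prism length L = 12.8 m
Formula: V = (1/2 * b * h_tri) * L
Cross-section area = 0.5 * 5 * 5 = 12.5
V = 12.5 * 12.8
V = 160
160 m^3


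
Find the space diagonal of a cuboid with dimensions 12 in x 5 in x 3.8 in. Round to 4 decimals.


Shape: rectangular box (space diagonal)
l = 12 in, w = 5 in, h = 3.8 in
Visualize: the diagonal of the base, then a right triangle with that diagonal and the height.
Formula: d = sqrt(l^2 + w^2 + h^2)
l^2 + w^2 + h^2 = 144 + 25 + 14.44 = 183.44
d = sqrt(183.44)
d = 13.544
13.544 in


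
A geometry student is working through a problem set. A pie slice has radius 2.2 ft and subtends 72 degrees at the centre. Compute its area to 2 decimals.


Shape: circular sector
Radius r = 2.2 ft, Angle = 72 degrees
Formula: A = (angle/360) * pi * r^2
r^2 = 4.84
Fraction of circle = 72/360
A = (72/360) * pi * 4.84
A = 0.968 * pi
A = 3.04
3.04 ft^2


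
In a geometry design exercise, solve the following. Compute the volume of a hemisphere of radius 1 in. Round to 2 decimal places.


Shape: hemisphere (half of a sphere)
Radius r = 1 in
Formula: V = (1/2) * (4/3) * pi * r^3 = (2/3) * pi * r^3
r^3 = 1
(2/3) * 1 = 0.666667
V = 0.666667 * pi
V = 2.09
2.09 in^3


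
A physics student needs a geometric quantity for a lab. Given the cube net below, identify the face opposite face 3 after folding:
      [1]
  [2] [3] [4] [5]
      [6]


Net: cross layout. Take square 3 as the base (bottom).
Fold the four squares in the horizontal row up around 3: 2 -> left, 4 -> right, 5 wraps to the top.
Fold 1 and 6 up from 3: 1 -> back, 6 -> front.
Opposite pairs are therefore: (1, 6), (2, 4), (3, 5).
Face 3 is opposite face 5.
face 5


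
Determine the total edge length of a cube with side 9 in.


Shape: cube
Side s = 9 in
A cube has 12 edges, all equal.
Formula: total edge length = 12 * s
Total = 12 * 9
Total = 108
108 in


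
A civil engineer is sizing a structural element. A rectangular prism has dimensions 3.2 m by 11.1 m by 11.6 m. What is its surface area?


Shape: rectangular prism
l = 3.2 m, w = 11.1 m, h = 11.6 m
Formula: SA = 2(lw + lh + wh)
lw = 35.52, lh = 37.12, wh = 128.76
lw + lh + wh = 201.4
SA = 2 * 201.4
SA = 402.8
402.8 m^2


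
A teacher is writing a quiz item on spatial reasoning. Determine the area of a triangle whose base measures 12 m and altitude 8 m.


Shape: triangle
Base b = 12 m, Height h = 8 m
Formula: A = (1/2) * b * h
A = 0.5 * 12 * 8
A = 0.5 * 96
A = 48
48 m^2


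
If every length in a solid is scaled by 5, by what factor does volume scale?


Linear scale factor k = 5
Rule: under a linear scaling by k, volumes scale by k^3.
k^3 = 5 * 5 * 5
k^3 = 25 * 5
k^3 = 125
Volume scales by a factor of 125.
125 (dimensionless)


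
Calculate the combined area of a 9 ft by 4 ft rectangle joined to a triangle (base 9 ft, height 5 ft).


Composite shape: rectangle + triangle
Rectangle area = 9 * 4 = 36
Triangle area = 0.5 * 9 * 5 = 22.5
Total = 36 + 22.5
Total = 58.5
58.5 ft^2


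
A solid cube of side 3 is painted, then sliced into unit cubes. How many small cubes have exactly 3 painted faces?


Large cube: 3 x 3 x 3, cut into unit cubes.
Cubes with 3 painted faces are at the corners. A cube always has 8 corners.
Count = 8
8 unit cubes


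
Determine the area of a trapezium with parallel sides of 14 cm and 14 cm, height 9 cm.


Shape: trapezoid
Parallel sides a = 14 cm, b = 14 cm; Height h = 9 cm
Formula: A = (a + b) * h / 2
a + b = 14 + 14 = 28
A = 28 * 9 / 2
A = 252 / 2
A = 126
126 cm^2


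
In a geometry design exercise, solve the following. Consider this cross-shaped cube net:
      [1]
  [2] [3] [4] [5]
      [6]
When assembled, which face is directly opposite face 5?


Net: cross layout. Take square 3 as the base (bottom).
Fold the four squares in the horizontal row up around 3: 2 -> left, 4 -> right, 5 wraps to the top.
Fold 1 and 6 up from 3: 1 -> back, 6 -> front.
Opposite pairs are therefore: (1, 6), (2, 4), (3, 5).
Face 5 is opposite face 3.
face 3


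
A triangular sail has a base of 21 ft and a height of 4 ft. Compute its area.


Shape: triangle
Base b = 21 ft, Height h = 4 ft
Formula: A = (1/2) * b * h
A = 0.5 * 21 * 4
A = 0.5 * 84
A = 42
42 ft^2


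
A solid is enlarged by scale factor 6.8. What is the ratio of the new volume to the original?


Linear scale factor k = 6.8
Rule: under a linear scaling by k, volumes scale by k^3.
k^3 = 6.8 * 6.8 * 6.8
k^3 = 46.24 * 6.8
k^3 = 314.432
Volume scales by a factor of 314.432.
314.432 (dimensionless)


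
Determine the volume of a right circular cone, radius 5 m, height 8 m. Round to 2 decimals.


Shape: cone
Radius r = 5 m, Height h = 8 m
Formula: V = (1/3) * pi * r^2 * h
r^2 = 25
pi * r^2 * h = pi * 25 * 8 = 200 * pi
V = 200 * pi / 3
V = 209.44
209.44 m^3


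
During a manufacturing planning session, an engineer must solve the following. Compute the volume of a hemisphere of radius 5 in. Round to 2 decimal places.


Shape: hemisphere (half of a sphere)
Radius r = 5 in
Formula: V = (1/2) * (4/3) * pi * r^3 = (2/3) * pi * r^3
r^3 = 125
(2/3) * 125 = 83.333333
V = 83.333333 * pi
V = 261.8
261.8 in^3


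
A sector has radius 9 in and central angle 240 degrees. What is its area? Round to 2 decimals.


Shape: circular sector
Radius r = 9 in, Angle = 240 degrees
Formula: A = (angle/360) * pi * r^2
r^2 = 81
Fraction of circle = 240/360
A = (240/360) * pi * 81
A = 54 * pi
A = 169.65
169.65 in^2


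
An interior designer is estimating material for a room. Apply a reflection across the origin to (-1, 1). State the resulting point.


Transformation: reflection
Original point: (-1, 1)
Rule for reflection through the origin: (x, y) -> (-x, -y)
Apply: (-1, 1) -> (1, -1)
(1, -1)


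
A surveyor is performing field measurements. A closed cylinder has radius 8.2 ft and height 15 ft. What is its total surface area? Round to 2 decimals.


Shape: closed cylinder
Radius r = 8.2 ft, Height h = 15 ft
Formula: SA = 2*pi*r^2 + 2*pi*r*h = 2*pi*r*(r + h)
r + h = 23.2
2 * r * (r + h) = 2 * 8.2 * 23.2 = 380.48
SA = 380.48 * pi
SA = 1195.31
1195.31 ft^2


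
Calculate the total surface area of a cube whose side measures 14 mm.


Shape: cube
Side s = 14 mm
A cube has 6 square faces.
Formula: SA = 6 * s^2
s^2 = 196
SA = 6 * 196
SA = 1176
1176 mm^2


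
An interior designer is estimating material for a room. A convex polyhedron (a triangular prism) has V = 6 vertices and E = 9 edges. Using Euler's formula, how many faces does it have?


Polyhedron: triangular prism
Euler's formula for convex polyhedra: V - E + F = 2
Given: V = 6 vertices and E = 9 edges
Solve for F:
F = 2 + E - V = 2 + 9 - 6 = 5
5 faces


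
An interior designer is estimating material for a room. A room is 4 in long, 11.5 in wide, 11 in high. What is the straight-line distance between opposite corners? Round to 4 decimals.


Shape: rectangular box (space diagonal)
l = 4 in, w = 11.5 in, h = 11 in
Visualize: the diagonal of the base, then a right triangle with that diagonal and the height.
Formula: d = sqrt(l^2 + w^2 + h^2)
l^2 + w^2 + h^2 = 16 + 132.25 + 121 = 269.25
d = sqrt(269.25)
d = 16.4088
16.4088 in


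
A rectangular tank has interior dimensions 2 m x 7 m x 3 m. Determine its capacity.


Shape: rectangular prism
l = 2 m, w = 7 m, h = 3 m
Formula: V = l * w * h
V = 2 * 7 * 3
V = 14 * 3
V = 42
42 m^3


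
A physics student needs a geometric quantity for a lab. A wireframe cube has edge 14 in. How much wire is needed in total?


Shape: cube
Side s = 14 in
A cube has 12 edges, all equal.
Formula: total edge length = 12 * s
Total = 12 * 14
Total = 168
168 in


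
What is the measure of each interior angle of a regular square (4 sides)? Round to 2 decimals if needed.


Shape: regular square (4 sides)
Formula: interior angle = (n - 2) * 180 / n
(n - 2) = 2
(n - 2) * 180 = 360
angle = 360 / 4
angle = 90
90 degrees


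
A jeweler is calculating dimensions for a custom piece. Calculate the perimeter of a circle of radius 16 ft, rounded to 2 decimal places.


Shape: circle
Radius r = 16 ft
Formula: C = 2 * pi * r
C = 2 * pi * 16
C = 32 * pi
C = 100.53
100.53 ft


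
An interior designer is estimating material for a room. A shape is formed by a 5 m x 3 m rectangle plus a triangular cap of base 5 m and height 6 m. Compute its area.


Composite shape: rectangle + triangle
Rectangle area = 5 * 3 = 15
Triangle area = 0.5 * 5 * 6 = 15
Total = 15 + 15
Total = 30
30 m^2


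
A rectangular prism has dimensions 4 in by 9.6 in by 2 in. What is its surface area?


Shape: rectangular prism
l = 4 in, w = 9.6 in, h = 2 in
Formula: SA = 2(lw + lh + wh)
lw = 38.4, lh = 8, wh = 19.2
lw + lh + wh = 65.6
SA = 2 * 65.6
SA = 131.2
131.2 in^2


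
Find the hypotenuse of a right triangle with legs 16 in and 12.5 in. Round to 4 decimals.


Shape: right triangle
Legs a = 16 in, b = 12.5 in
Formula: c = sqrt(a^2 + b^2)
a^2 = 256, b^2 = 156.25
a^2 + b^2 = 412.25
c = sqrt(412.25)
c = 20.3039
20.3039 in


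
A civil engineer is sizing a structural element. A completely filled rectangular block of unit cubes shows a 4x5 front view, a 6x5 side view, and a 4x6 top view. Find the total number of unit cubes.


Orthographic views of a solid rectangular block:
Front view 4 x 5 -> length = 4, height = 5
Side view 6 x 5 -> width = 6, height = 5 (consistent)
Top view 4 x 6 -> confirms length = 4, width = 6
The block is 4 x 6 x 5.
Total unit cubes = 4 * 6 * 5 = 120
120 unit cubes


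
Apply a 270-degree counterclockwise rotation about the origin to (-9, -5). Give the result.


Transformation: rotation about the origin
Original point: (-9, -5)
Rule for 270 deg counterclockwise: (x, y) -> (y, -x)
Apply: (-9, -5) -> (-5, 9)
(-5, 9)


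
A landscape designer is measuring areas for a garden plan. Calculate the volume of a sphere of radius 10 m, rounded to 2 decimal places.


Shape: sphere
Radius r = 10 m
Formula: V = (4/3) * pi * r^3
r^3 = 1000
(4/3) * 1000 = 1333.333333
V = 1333.333333 * pi
V = 4188.79
4188.79 m^3


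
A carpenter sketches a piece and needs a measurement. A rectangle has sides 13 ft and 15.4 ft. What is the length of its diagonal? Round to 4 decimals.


Shape: rectangle (diagonal via Pythagoras)
Sides: 13 ft and 15.4 ft
Formula: d = sqrt(l^2 + w^2)
l^2 = 169, w^2 = 237.16
l^2 + w^2 = 406.16
d = sqrt(406.16)
d = 20.1534
20.1534 ft


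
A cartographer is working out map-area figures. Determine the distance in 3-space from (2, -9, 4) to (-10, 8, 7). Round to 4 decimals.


3D distance between two points
P1 = (2, -9, 4), P2 = (-10, 8, 7)
Formula: d = sqrt((x2-x1)^2 + (y2-y1)^2 + (z2-z1)^2)
dx = -10 - 2 = -12
dy = 8 - -9 = 17
dz = 7 - 4 = 3
dx^2 + dy^2 + dz^2 = 144 + 289 + 9 = 442
d = sqrt(442)
d = 21.0238
21.0238 units


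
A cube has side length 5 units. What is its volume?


Shape: cube
Side s = 5 units
Formula: V = s^3
V = 5 * 5 * 5
V = 25 * 5
V = 125
125 units^3


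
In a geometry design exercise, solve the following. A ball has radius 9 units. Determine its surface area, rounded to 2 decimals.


Shape: sphere
Radius r = 9 units
Formula: SA = 4 * pi * r^2
r^2 = 81
SA = 4 * pi * 81
SA = 324 * pi
SA = 1017.88
1017.88 units^2


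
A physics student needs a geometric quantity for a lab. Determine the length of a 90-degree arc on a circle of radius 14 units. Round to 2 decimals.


Shape: circular arc
Radius r = 14 units, Angle = 90 degrees
Formula: L = (angle/360) * 2 * pi * r
2 * pi * r = 28 * pi
L = (90/360) * 28 * pi
L = 7 * pi
L = 21.99
21.99 units


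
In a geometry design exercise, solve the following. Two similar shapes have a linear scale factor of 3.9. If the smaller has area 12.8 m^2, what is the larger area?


Linear scale factor k = 3.9
Original area = 12.8 m^2
Rule: under a linear scaling by k, areas scale by k^2.
k^2 = 3.9^2 = 15.21
New area = 12.8 * 15.21
New area = 194.688
194.688 m^2


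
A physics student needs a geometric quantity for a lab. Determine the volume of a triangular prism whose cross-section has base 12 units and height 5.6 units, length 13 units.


Shape: triangular prism
Triangle base = 12 units, triangle height = 5.6 units, prism length L = 13 units
Formula: V = (1/2 * b * h_tri) * L
Cross-section area = 0.5 * 12 * 5.6 = 33.6
V = 33.6 * 13
V = 436.8
436.8 units^3


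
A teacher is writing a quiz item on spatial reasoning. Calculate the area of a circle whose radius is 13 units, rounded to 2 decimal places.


Shape: circle
Radius r = 13 units
Formula: A = pi * r^2
r^2 = 13^2 = 169
A = pi * 169
A = 530.93
530.93 units^2


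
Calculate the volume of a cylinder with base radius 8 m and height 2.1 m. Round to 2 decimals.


Shape: cylinder
Radius r = 8 m, Height h = 2.1 m
Formula: V = pi * r^2 * h
r^2 = 64
V = pi * 64 * 2.1
V = 134.4 * pi
V = 422.23
422.23 m^3


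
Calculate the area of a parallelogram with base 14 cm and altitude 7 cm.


Shape: parallelogram
Base b = 14 cm, Height h = 7 cm
Formula: A = b * h
A = 14 * 7
A = 98
98 cm^2


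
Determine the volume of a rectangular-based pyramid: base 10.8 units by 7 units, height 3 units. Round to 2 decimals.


Shape: rectangular pyramid
Base: 10.8 units x 7 units, Height h = 3 units
Formula: V = (1/3) * base_area * h
base_area = 10.8 * 7 = 75.6
base_area * h = 75.6 * 3 = 226.8
V = 226.8 / 3
V = 75.6
75.6 units^3


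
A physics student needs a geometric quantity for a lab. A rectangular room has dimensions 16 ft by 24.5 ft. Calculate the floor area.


Shape: rectangle
Length l = 16 ft, Width w = 24.5 ft
Formula: A = l * w
A = 16 * 24.5
A = 392
392 ft^2


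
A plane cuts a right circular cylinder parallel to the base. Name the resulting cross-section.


Solid: right circular cylinder
Cutting plane: parallel to the base
Visualize the intersection of the plane with the solid's surface.
The boundary of the cut region is a circle.
circle


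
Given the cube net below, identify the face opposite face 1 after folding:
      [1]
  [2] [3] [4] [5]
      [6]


Net: cross layout. Take square 3 as the base (bottom).
Fold the four squares in the horizontal row up around 3: 2 -> left, 4 -> right, 5 wraps to the top.
Fold 1 and 6 up from 3: 1 -> back, 6 -> front.
Opposite pairs are therefore: (1, 6), (2, 4), (3, 5).
Face 1 is opposite face 6.
face 6


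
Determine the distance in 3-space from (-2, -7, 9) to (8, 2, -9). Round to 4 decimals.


3D distance between two points
P1 = (-2, -7, 9), P2 = (8, 2, -9)
Formula: d = sqrt((x2-x1)^2 + (y2-y1)^2 + (z2-z1)^2)
dx = 8 - -2 = 10
dy = 2 - -7 = 9
dz = -9 - 9 = -18
dx^2 + dy^2 + dz^2 = 100 + 81 + 324 = 505
d = sqrt(505)
d = 22.4722
22.4722 units


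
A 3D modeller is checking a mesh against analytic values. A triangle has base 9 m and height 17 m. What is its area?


Shape: triangle
Base b = 9 m, Height h = 17 m
Formula: A = (1/2) * b * h
A = 0.5 * 9 * 17
A = 0.5 * 153
A = 76.5
76.5 m^2


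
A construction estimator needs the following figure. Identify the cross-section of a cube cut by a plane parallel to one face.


Solid: cube
Cutting plane: parallel to one face
Visualize the intersection of the plane with the solid's surface.
The boundary of the cut region is a square.
square


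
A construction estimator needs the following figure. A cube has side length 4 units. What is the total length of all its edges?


Shape: cube
Side s = 4 units
A cube has 12 edges, all equal.
Formula: total edge length = 12 * s
Total = 12 * 4
Total = 48
48 units


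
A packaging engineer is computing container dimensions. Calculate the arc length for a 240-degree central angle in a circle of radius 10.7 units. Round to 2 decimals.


Shape: circular arc
Radius r = 10.7 units, Angle = 240 degrees
Formula: L = (angle/360) * 2 * pi * r
2 * pi * r = 21.4 * pi
L = (240/360) * 21.4 * pi
L = 14.266667 * pi
L = 44.82
44.82 units


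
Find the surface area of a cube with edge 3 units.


Shape: cube
Side s = 3 units
A cube has 6 square faces.
Formula: SA = 6 * s^2
s^2 = 9
SA = 6 * 9
SA = 54
54 units^2


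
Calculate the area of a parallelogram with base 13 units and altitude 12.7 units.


Shape: parallelogram
Base b = 13 units, Height h = 12.7 units
Formula: A = b * h
A = 13 * 12.7
A = 165.1
165.1 units^2


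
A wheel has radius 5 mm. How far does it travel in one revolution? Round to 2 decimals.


Shape: circle
Radius r = 5 mm
Formula: C = 2 * pi * r
C = 2 * pi * 5
C = 10 * pi
C = 31.42
31.42 mm


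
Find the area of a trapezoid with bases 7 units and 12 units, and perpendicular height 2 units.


Shape: trapezoid
Parallel sides a = 7 units, b = 12 units; Height h = 2 units
Formula: A = (a + b) * h / 2
a + b = 7 + 12 = 19
A = 19 * 2 / 2
A = 38 / 2
A = 19
19 units^2


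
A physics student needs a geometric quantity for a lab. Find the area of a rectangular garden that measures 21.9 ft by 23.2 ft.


Shape: rectangle
Length l = 21.9 ft, Width w = 23.2 ft
Formula: A = l * w
A = 21.9 * 23.2
A = 508.08
508.08 ft^2


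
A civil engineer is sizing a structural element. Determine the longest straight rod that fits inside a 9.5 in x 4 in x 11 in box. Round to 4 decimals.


Shape: rectangular box (space diagonal)
l = 9.5 in, w = 4 in, h = 11 in
Visualize: the diagonal of the base, then a right triangle with that diagonal and the height.
Formula: d = sqrt(l^2 + w^2 + h^2)
l^2 + w^2 + h^2 = 90.25 + 16 + 121 = 227.25
d = sqrt(227.25)
d = 15.0748
15.0748 in


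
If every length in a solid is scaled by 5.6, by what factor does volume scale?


Linear scale factor k = 5.6
Rule: under a linear scaling by k, volumes scale by k^3.
k^3 = 5.6 * 5.6 * 5.6
k^3 = 31.36 * 5.6
k^3 = 175.616
Volume scales by a factor of 175.616.
175.616 (dimensionless)


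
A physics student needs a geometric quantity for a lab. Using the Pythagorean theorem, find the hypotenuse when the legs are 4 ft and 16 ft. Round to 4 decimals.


Shape: right triangle
Legs a = 4 ft, b = 16 ft
Formula: c = sqrt(a^2 + b^2)
a^2 = 16, b^2 = 256
a^2 + b^2 = 272
c = sqrt(272)
c = 16.4924
16.4924 ft


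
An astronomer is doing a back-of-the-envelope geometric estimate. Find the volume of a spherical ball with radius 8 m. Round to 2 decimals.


Shape: sphere
Radius r = 8 m
Formula: V = (4/3) * pi * r^3
r^3 = 512
(4/3) * 512 = 682.666667
V = 682.666667 * pi
V = 2144.66
2144.66 m^3


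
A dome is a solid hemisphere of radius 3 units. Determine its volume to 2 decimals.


Shape: hemisphere (half of a sphere)
Radius r = 3 units
Formula: V = (1/2) * (4/3) * pi * r^3 = (2/3) * pi * r^3
r^3 = 27
(2/3) * 27 = 18
V = 18 * pi
V = 56.55
56.55 units^3


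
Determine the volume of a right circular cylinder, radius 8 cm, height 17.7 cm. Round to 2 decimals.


Shape: cylinder
Radius r = 8 cm, Height h = 17.7 cm
Formula: V = pi * r^2 * h
r^2 = 64
V = pi * 64 * 17.7
V = 1132.8 * pi
V = 3558.8
3558.8 cm^3


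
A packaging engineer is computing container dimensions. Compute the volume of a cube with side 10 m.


Shape: cube
Side s = 10 m
Formula: V = s^3
V = 10 * 10 * 10
V = 100 * 10
V = 1000
1000 m^3
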